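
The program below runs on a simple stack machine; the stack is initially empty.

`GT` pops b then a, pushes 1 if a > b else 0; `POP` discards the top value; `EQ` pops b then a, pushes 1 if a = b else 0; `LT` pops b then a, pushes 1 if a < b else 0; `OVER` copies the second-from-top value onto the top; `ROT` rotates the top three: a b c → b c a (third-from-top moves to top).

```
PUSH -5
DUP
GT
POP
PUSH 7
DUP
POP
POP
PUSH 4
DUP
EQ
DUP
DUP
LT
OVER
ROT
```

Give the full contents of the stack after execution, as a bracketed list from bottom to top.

PUSH -5 → [-5]
DUP     → [-5, -5]
GT      → [0]
POP     → []
PUSH 7  → [7]
DUP     → [7, 7]
POP     → [7]
POP     → []
PUSH 4  → [4]
DUP     → [4, 4]
EQ      → [1]
DUP     → [1, 1]
DUP     → [1, 1, 1]
LT      → [1, 0]
OVER    → [1, 0, 1]
ROT     → [0, 1, 1]

[0, 1, 1]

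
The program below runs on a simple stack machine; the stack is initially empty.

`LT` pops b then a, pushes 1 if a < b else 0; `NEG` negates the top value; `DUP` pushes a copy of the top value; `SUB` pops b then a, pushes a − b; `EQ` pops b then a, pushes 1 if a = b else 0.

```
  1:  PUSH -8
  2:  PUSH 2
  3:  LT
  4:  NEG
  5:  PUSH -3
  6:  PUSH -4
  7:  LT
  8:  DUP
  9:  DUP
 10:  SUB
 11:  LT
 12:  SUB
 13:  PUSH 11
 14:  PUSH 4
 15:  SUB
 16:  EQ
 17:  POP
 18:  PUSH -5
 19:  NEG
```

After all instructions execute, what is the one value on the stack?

PUSH -8  -8
PUSH 2   -8 2
LT       1
NEG      -1
PUSH -3  -1 -3
PUSH -4  -1 -3 -4
LT       -1 0
DUP      -1 0 0
DUP      -1 0 0 0
SUB      -1 0 0
LT       -1 0
SUB      -1
PUSH 11  -1 11
PUSH 4   -1 11 4
SUB      -1 7
EQ       0
POP      (empty)
PUSH -5  -5
NEG      5

5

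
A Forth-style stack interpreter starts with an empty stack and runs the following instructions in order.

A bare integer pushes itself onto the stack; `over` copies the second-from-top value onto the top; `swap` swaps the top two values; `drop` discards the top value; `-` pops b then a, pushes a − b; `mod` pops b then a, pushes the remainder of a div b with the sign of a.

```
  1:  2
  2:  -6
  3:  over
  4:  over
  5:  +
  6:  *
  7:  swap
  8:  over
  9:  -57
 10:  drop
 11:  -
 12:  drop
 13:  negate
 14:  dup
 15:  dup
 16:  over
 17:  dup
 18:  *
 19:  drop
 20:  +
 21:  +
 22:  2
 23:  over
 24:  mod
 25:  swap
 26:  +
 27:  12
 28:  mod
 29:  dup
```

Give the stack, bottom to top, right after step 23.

2       [2]
-6      [2, -6]
over    [2, -6, 2]
over    [2, -6, 2, -6]
+       [2, -6, -4]
*       [2, 24]
swap    [24, 2]
over    [24, 2, 24]
-57     [24, 2, 24, -57]
drop    [24, 2, 24]
-       [24, -22]
drop    [24]
negate  [-24]
dup     [-24, -24]
dup     [-24, -24, -24]
over    [-24, -24, -24, -24]
dup     [-24, -24, -24, -24, -24]
*       [-24, -24, -24, 576]
drop    [-24, -24, -24]
+       [-24, -48]
+       [-72]
2       [-72, 2]
over    [-72, 2, -72]

[-72, 2, -72]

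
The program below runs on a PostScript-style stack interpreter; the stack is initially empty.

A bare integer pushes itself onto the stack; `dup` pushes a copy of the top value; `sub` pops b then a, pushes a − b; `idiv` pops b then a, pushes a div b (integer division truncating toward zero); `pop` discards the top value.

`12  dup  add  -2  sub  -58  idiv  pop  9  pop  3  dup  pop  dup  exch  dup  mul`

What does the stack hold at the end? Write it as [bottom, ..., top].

12    12
dup   12 12
add   24
-2    24 -2
sub   26
-58   26 -58
idiv  0
pop   (empty)
9     9
pop   (empty)
3     3
dup   3 3
pop   3
dup   3 3
exch  3 3
dup   3 3 3
mul   3 9

[3, 9]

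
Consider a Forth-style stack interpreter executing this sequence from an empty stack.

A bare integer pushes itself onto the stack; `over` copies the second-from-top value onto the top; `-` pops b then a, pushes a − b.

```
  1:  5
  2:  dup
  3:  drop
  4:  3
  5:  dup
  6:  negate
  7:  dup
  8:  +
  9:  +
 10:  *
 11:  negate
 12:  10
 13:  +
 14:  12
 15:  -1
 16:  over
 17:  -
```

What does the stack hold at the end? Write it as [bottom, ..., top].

[25, 12, -13]

5       5
dup     5 5
drop    5
3       5 3
dup     5 3 3
negate  5 3 -3
dup     5 3 -3 -3
+       5 3 -6
+       5 -3
*       -15
negate  15
10      15 10
+       25
12      25 12
-1      25 12 -1
over    25 12 -1 12
-       25 12 -13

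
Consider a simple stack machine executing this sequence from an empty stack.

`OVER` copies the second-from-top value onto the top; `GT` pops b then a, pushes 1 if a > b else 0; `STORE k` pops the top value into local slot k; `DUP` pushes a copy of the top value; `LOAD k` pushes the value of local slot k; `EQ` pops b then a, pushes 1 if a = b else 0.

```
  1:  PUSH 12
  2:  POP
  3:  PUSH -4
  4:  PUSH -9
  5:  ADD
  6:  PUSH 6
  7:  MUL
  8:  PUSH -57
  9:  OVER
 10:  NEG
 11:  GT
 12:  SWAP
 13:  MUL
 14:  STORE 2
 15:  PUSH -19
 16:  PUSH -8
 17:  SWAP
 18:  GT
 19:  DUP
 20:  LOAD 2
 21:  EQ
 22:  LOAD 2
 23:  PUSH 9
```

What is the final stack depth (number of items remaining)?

PUSH 12   12
POP       (empty)
PUSH -4   -4
PUSH -9   -4 -9
ADD       -13
PUSH 6    -13 6
MUL       -78
PUSH -57  -78 -57
OVER      -78 -57 -78
NEG       -78 -57 78
GT        -78 0
SWAP      0 -78
MUL       0
STORE 2   (empty)
PUSH -19  -19
PUSH -8   -19 -8
SWAP      -8 -19
GT        1
DUP       1 1
LOAD 2    1 1 0
EQ        1 0
LOAD 2    1 0 0
PUSH 9    1 0 0 9

4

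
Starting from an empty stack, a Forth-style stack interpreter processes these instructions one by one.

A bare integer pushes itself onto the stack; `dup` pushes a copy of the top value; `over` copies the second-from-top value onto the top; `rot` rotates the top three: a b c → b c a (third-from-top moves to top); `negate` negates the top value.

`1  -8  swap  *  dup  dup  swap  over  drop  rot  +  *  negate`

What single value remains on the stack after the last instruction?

1      -> 1
-8     -> 1 -8
swap   -> -8 1
*      -> -8
dup    -> -8 -8
dup    -> -8 -8 -8
swap   -> -8 -8 -8
over   -> -8 -8 -8 -8
drop   -> -8 -8 -8
rot    -> -8 -8 -8
+      -> -8 -16
*      -> 128
negate -> -128

-128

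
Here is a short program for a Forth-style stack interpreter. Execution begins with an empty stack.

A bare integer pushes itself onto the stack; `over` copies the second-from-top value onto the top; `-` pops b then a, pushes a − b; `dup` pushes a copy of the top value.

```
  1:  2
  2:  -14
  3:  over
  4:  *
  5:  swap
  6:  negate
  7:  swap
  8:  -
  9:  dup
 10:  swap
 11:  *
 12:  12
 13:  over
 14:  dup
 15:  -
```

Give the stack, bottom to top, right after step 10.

2       [2]
-14     [2, -14]
over    [2, -14, 2]
*       [2, -28]
swap    [-28, 2]
negate  [-28, -2]
swap    [-2, -28]
-       [26]
dup     [26, 26]
swap    [26, 26]

[26, 26]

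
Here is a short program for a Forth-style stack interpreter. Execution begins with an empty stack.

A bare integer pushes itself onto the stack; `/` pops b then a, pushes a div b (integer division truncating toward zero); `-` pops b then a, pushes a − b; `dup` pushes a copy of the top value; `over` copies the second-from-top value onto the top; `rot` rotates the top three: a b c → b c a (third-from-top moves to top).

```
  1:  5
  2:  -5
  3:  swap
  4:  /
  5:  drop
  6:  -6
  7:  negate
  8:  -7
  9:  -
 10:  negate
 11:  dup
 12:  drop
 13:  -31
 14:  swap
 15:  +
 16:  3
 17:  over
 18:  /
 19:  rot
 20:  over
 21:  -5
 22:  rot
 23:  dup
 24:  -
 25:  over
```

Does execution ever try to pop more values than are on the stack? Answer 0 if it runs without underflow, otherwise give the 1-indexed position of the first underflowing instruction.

19

5      -> 5
-5     -> 5 -5
swap   -> -5 5
/      -> -1
drop   -> (empty)
-6     -> -6
negate -> 6
-7     -> 6 -7
-      -> 13
negate -> -13
dup    -> -13 -13
drop   -> -13
-31    -> -13 -31
swap   -> -31 -13
+      -> -44
3      -> -44 3
over   -> -44 3 -44
/      -> -44 0
rot  — needs 3 operands, stack has 2 → underflow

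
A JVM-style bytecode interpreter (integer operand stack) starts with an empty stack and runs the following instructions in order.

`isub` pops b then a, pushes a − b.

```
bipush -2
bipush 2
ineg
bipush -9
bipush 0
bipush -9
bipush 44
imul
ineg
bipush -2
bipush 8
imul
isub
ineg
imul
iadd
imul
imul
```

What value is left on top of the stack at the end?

-36

bipush -2 → [-2]
bipush 2  → [-2, 2]
ineg      → [-2, -2]
bipush -9 → [-2, -2, -9]
bipush 0  → [-2, -2, -9, 0]
bipush -9 → [-2, -2, -9, 0, -9]
bipush 44 → [-2, -2, -9, 0, -9, 44]
imul      → [-2, -2, -9, 0, -396]
ineg      → [-2, -2, -9, 0, 396]
bipush -2 → [-2, -2, -9, 0, 396, -2]
bipush 8  → [-2, -2, -9, 0, 396, -2, 8]
imul      → [-2, -2, -9, 0, 396, -16]
isub      → [-2, -2, -9, 0, 412]
ineg      → [-2, -2, -9, 0, -412]
imul      → [-2, -2, -9, 0]
iadd      → [-2, -2, -9]
imul      → [-2, 18]
imul      → [-36]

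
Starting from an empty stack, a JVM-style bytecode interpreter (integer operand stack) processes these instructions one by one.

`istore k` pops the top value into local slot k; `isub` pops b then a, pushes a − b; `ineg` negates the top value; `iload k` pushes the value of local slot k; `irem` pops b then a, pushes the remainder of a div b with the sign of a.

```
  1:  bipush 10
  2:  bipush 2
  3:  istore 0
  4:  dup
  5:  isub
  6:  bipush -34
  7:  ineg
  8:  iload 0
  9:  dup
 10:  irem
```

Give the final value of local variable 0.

2

bipush 10  -> 10
bipush 2   -> 10 2
istore 0   -> 10
dup        -> 10 10
isub       -> 0
bipush -34 -> 0 -34
ineg       -> 0 34
iload 0    -> 0 34 2
dup        -> 0 34 2 2
irem       -> 0 34 0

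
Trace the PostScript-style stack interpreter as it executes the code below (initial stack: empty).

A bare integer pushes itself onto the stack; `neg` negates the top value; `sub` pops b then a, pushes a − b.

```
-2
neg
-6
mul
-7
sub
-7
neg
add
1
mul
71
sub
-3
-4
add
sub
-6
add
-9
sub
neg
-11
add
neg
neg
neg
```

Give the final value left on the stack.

-48

-2  : [-2]
neg : [2]
-6  : [2, -6]
mul : [-12]
-7  : [-12, -7]
sub : [-5]
-7  : [-5, -7]
neg : [-5, 7]
add : [2]
1   : [2, 1]
mul : [2]
71  : [2, 71]
sub : [-69]
-3  : [-69, -3]
-4  : [-69, -3, -4]
add : [-69, -7]
sub : [-62]
-6  : [-62, -6]
add : [-68]
-9  : [-68, -9]
sub : [-59]
neg : [59]
-11 : [59, -11]
add : [48]
neg : [-48]
neg : [48]
neg : [-48]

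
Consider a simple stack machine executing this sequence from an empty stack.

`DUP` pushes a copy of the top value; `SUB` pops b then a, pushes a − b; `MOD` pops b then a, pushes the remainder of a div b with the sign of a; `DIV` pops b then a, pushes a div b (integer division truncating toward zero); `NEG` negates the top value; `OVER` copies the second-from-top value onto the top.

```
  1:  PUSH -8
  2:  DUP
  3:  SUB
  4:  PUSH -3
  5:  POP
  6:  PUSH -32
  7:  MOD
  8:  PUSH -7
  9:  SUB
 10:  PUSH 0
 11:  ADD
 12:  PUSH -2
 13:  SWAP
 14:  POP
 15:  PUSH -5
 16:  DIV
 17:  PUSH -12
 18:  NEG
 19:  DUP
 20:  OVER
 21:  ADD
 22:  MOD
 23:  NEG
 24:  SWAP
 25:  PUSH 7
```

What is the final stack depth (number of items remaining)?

PUSH -8  -> [-8]
DUP      -> [-8, -8]
SUB      -> [0]
PUSH -3  -> [0, -3]
POP      -> [0]
PUSH -32 -> [0, -32]
MOD      -> [0]
PUSH -7  -> [0, -7]
SUB      -> [7]
PUSH 0   -> [7, 0]
ADD      -> [7]
PUSH -2  -> [7, -2]
SWAP     -> [-2, 7]
POP      -> [-2]
PUSH -5  -> [-2, -5]
DIV      -> [0]
PUSH -12 -> [0, -12]
NEG      -> [0, 12]
DUP      -> [0, 12, 12]
OVER     -> [0, 12, 12, 12]
ADD      -> [0, 12, 24]
MOD      -> [0, 12]
NEG      -> [0, -12]
SWAP     -> [-12, 0]
PUSH 7   -> [-12, 0, 7]

3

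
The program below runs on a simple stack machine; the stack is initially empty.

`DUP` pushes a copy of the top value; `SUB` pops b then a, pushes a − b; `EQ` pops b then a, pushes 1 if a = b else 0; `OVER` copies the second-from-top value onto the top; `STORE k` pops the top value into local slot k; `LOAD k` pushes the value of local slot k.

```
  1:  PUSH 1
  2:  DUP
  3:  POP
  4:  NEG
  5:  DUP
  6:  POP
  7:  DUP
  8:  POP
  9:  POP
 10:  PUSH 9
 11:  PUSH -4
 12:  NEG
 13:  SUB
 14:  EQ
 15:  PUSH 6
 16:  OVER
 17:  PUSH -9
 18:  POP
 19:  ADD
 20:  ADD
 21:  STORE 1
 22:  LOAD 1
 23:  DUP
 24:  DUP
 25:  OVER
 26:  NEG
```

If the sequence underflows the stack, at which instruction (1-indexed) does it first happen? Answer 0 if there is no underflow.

14

PUSH 1   1
DUP      1 1
POP      1
NEG      -1
DUP      -1 -1
POP      -1
DUP      -1 -1
POP      -1
POP      (empty)
PUSH 9   9
PUSH -4  9 -4
NEG      9 4
SUB      5
EQ  — needs 2 operands, stack has 1 → underflow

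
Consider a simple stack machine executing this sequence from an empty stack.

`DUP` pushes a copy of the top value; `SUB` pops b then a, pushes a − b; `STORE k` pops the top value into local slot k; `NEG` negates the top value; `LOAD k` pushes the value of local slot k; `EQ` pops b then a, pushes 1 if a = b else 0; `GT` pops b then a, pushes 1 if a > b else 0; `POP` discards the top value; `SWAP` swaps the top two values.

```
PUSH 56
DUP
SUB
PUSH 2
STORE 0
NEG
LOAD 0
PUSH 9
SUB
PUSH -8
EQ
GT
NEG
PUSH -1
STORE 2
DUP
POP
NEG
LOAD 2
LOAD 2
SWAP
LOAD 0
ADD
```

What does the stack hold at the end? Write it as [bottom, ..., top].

PUSH 56 -> 56
DUP     -> 56 56
SUB     -> 0
PUSH 2  -> 0 2
STORE 0 -> 0
NEG     -> 0
LOAD 0  -> 0 2
PUSH 9  -> 0 2 9
SUB     -> 0 -7
PUSH -8 -> 0 -7 -8
EQ      -> 0 0
GT      -> 0
NEG     -> 0
PUSH -1 -> 0 -1
STORE 2 -> 0
DUP     -> 0 0
POP     -> 0
NEG     -> 0
LOAD 2  -> 0 -1
LOAD 2  -> 0 -1 -1
SWAP    -> 0 -1 -1
LOAD 0  -> 0 -1 -1 2
ADD     -> 0 -1 1

[0, -1, 1]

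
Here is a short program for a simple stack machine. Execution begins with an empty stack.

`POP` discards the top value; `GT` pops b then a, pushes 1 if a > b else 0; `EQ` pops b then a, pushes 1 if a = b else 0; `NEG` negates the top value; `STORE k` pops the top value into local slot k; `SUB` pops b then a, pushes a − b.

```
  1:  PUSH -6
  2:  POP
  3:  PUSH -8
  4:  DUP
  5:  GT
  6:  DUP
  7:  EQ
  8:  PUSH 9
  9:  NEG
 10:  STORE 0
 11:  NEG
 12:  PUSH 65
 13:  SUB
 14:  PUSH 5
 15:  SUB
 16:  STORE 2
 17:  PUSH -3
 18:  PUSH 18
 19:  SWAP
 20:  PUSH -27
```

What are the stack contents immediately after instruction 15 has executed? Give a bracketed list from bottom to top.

PUSH -6  [-6]
POP      []
PUSH -8  [-8]
DUP      [-8, -8]
GT       [0]
DUP      [0, 0]
EQ       [1]
PUSH 9   [1, 9]
NEG      [1, -9]
STORE 0  [1]
NEG      [-1]
PUSH 65  [-1, 65]
SUB      [-66]
PUSH 5   [-66, 5]
SUB      [-71]

[-71]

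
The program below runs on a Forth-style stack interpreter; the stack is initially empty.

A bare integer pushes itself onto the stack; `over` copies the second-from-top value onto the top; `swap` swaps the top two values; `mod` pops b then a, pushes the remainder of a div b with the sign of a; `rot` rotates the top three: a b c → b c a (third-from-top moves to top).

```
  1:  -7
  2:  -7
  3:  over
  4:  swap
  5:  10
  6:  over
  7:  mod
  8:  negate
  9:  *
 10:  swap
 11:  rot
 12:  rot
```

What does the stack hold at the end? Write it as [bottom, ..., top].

[-7, -7, 21]

-7     : -7
-7     : -7 -7
over   : -7 -7 -7
swap   : -7 -7 -7
10     : -7 -7 -7 10
over   : -7 -7 -7 10 -7
mod    : -7 -7 -7 3
negate : -7 -7 -7 -3
*      : -7 -7 21
swap   : -7 21 -7
rot    : 21 -7 -7
rot    : -7 -7 21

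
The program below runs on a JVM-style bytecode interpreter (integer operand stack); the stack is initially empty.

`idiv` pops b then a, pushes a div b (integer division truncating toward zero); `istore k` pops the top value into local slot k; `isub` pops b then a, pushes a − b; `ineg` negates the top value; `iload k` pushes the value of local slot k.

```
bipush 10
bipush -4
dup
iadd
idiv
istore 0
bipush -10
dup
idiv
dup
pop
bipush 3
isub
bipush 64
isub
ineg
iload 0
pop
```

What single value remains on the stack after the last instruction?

66

bipush 10  → 10
bipush -4  → 10 -4
dup        → 10 -4 -4
iadd       → 10 -8
idiv       → -1
istore 0   → (empty)
bipush -10 → -10
dup        → -10 -10
idiv       → 1
dup        → 1 1
pop        → 1
bipush 3   → 1 3
isub       → -2
bipush 64  → -2 64
isub       → -66
ineg       → 66
iload 0    → 66 -1
pop        → 66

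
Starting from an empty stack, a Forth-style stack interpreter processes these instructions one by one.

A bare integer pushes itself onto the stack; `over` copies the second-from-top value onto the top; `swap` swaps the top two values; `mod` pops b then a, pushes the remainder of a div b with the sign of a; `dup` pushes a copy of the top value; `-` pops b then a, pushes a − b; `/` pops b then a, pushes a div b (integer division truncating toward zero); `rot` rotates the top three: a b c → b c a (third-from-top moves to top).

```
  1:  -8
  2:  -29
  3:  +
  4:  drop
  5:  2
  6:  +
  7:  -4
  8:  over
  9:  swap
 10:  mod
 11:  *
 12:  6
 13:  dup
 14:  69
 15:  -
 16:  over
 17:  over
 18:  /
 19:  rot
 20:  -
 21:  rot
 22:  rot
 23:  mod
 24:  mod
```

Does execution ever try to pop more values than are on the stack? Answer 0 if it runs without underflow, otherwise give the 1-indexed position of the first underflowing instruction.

-8   -> -8
-29  -> -8 -29
+    -> -37
drop -> (empty)
2    -> 2
+  — needs 2 operands, stack has 1 → underflow

6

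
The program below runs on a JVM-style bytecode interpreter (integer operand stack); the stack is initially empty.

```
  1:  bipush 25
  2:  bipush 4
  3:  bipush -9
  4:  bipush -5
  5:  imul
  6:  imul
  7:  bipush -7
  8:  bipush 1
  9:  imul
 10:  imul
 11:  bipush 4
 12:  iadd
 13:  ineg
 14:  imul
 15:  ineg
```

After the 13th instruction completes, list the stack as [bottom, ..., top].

[25, 1256]

bipush 25  [25]
bipush 4   [25, 4]
bipush -9  [25, 4, -9]
bipush -5  [25, 4, -9, -5]
imul       [25, 4, 45]
imul       [25, 180]
bipush -7  [25, 180, -7]
bipush 1   [25, 180, -7, 1]
imul       [25, 180, -7]
imul       [25, -1260]
bipush 4   [25, -1260, 4]
iadd       [25, -1256]
ineg       [25, 1256]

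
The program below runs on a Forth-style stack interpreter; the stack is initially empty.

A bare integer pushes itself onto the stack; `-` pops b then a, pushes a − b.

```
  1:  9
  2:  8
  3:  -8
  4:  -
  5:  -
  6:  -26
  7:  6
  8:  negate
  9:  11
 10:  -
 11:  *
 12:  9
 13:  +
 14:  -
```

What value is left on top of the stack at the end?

9      → [9]
8      → [9, 8]
-8     → [9, 8, -8]
-      → [9, 16]
-      → [-7]
-26    → [-7, -26]
6      → [-7, -26, 6]
negate → [-7, -26, -6]
11     → [-7, -26, -6, 11]
-      → [-7, -26, -17]
*      → [-7, 442]
9      → [-7, 442, 9]
+      → [-7, 451]
-      → [-458]

-458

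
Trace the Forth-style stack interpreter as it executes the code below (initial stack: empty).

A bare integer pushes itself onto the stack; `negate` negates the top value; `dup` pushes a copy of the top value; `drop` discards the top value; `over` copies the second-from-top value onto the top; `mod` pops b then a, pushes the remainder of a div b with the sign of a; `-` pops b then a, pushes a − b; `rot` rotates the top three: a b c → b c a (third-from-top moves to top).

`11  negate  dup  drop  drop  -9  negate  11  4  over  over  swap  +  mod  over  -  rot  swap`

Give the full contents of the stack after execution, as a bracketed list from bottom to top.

[11, 9, -7]

11     : [11]
negate : [-11]
dup    : [-11, -11]
drop   : [-11]
drop   : []
-9     : [-9]
negate : [9]
11     : [9, 11]
4      : [9, 11, 4]
over   : [9, 11, 4, 11]
over   : [9, 11, 4, 11, 4]
swap   : [9, 11, 4, 4, 11]
+      : [9, 11, 4, 15]
mod    : [9, 11, 4]
over   : [9, 11, 4, 11]
-      : [9, 11, -7]
rot    : [11, -7, 9]
swap   : [11, 9, -7]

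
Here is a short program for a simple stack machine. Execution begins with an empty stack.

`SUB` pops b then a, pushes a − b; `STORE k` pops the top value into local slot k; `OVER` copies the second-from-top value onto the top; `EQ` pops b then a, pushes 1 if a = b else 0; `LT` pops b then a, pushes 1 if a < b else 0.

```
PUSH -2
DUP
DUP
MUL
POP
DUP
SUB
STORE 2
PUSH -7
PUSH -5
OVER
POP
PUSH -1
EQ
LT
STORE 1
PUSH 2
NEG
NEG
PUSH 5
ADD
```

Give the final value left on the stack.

PUSH -2 → -2
DUP     → -2 -2
DUP     → -2 -2 -2
MUL     → -2 4
POP     → -2
DUP     → -2 -2
SUB     → 0
STORE 2 → (empty)
PUSH -7 → -7
PUSH -5 → -7 -5
OVER    → -7 -5 -7
POP     → -7 -5
PUSH -1 → -7 -5 -1
EQ      → -7 0
LT      → 1
STORE 1 → (empty)
PUSH 2  → 2
NEG     → -2
NEG     → 2
PUSH 5  → 2 5
ADD     → 7

7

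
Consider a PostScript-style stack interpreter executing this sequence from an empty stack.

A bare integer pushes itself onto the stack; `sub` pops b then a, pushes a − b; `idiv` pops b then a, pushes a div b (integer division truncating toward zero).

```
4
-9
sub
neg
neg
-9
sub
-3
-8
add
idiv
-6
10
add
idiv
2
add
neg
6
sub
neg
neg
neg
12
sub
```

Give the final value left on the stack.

-4

4    -> 4
-9   -> 4 -9
sub  -> 13
neg  -> -13
neg  -> 13
-9   -> 13 -9
sub  -> 22
-3   -> 22 -3
-8   -> 22 -3 -8
add  -> 22 -11
idiv -> -2
-6   -> -2 -6
10   -> -2 -6 10
add  -> -2 4
idiv -> 0
2    -> 0 2
add  -> 2
neg  -> -2
6    -> -2 6
sub  -> -8
neg  -> 8
neg  -> -8
neg  -> 8
12   -> 8 12
sub  -> -4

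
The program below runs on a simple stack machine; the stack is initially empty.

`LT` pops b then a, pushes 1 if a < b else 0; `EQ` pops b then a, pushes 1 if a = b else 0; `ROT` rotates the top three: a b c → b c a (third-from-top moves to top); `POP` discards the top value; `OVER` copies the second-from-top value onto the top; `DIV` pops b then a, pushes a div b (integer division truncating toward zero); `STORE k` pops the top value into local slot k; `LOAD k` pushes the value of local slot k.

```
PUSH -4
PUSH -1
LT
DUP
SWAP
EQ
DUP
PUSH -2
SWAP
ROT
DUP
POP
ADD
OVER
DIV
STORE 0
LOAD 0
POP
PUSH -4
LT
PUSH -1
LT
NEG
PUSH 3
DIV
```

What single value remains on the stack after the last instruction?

0

PUSH -4  -4
PUSH -1  -4 -1
LT       1
DUP      1 1
SWAP     1 1
EQ       1
DUP      1 1
PUSH -2  1 1 -2
SWAP     1 -2 1
ROT      -2 1 1
DUP      -2 1 1 1
POP      -2 1 1
ADD      -2 2
OVER     -2 2 -2
DIV      -2 -1
STORE 0  -2
LOAD 0   -2 -1
POP      -2
PUSH -4  -2 -4
LT       0
PUSH -1  0 -1
LT       0
NEG      0
PUSH 3   0 3
DIV      0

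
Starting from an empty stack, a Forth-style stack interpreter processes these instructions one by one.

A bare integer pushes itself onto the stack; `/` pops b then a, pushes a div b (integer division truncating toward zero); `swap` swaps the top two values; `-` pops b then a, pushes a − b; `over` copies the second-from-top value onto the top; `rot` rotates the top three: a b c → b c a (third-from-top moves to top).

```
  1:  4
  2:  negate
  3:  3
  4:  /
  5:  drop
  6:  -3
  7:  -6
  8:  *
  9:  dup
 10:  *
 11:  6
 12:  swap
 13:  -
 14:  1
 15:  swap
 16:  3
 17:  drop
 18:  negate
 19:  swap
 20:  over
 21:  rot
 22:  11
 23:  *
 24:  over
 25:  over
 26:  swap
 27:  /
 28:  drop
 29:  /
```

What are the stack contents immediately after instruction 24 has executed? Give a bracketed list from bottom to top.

[1, 318, 3498, 318]

4      -> 4
negate -> -4
3      -> -4 3
/      -> -1
drop   -> (empty)
-3     -> -3
-6     -> -3 -6
*      -> 18
dup    -> 18 18
*      -> 324
6      -> 324 6
swap   -> 6 324
-      -> -318
1      -> -318 1
swap   -> 1 -318
3      -> 1 -318 3
drop   -> 1 -318
negate -> 1 318
swap   -> 318 1
over   -> 318 1 318
rot    -> 1 318 318
11     -> 1 318 318 11
*      -> 1 318 3498
over   -> 1 318 3498 318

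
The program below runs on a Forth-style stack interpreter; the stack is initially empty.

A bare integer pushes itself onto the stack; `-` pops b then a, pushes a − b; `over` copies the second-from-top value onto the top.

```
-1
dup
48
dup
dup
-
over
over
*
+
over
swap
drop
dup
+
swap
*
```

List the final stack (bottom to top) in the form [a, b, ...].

-1   → -1
dup  → -1 -1
48   → -1 -1 48
dup  → -1 -1 48 48
dup  → -1 -1 48 48 48
-    → -1 -1 48 0
over → -1 -1 48 0 48
over → -1 -1 48 0 48 0
*    → -1 -1 48 0 0
+    → -1 -1 48 0
over → -1 -1 48 0 48
swap → -1 -1 48 48 0
drop → -1 -1 48 48
dup  → -1 -1 48 48 48
+    → -1 -1 48 96
swap → -1 -1 96 48
*    → -1 -1 4608

[-1, -1, 4608]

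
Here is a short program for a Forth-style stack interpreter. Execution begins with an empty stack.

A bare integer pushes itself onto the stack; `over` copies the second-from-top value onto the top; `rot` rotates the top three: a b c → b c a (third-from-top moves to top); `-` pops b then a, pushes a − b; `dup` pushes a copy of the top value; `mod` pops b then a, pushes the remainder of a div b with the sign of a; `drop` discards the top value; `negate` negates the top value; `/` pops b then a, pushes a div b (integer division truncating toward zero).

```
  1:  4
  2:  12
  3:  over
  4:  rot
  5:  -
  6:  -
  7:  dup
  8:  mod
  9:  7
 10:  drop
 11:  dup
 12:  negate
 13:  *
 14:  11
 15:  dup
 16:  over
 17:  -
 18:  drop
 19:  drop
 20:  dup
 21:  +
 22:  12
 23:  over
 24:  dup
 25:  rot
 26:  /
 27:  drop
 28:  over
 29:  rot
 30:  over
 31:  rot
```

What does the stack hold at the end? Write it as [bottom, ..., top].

4      → [4]
12     → [4, 12]
over   → [4, 12, 4]
rot    → [12, 4, 4]
-      → [12, 0]
-      → [12]
dup    → [12, 12]
mod    → [0]
7      → [0, 7]
drop   → [0]
dup    → [0, 0]
negate → [0, 0]
*      → [0]
11     → [0, 11]
dup    → [0, 11, 11]
over   → [0, 11, 11, 11]
-      → [0, 11, 0]
drop   → [0, 11]
drop   → [0]
dup    → [0, 0]
+      → [0]
12     → [0, 12]
over   → [0, 12, 0]
dup    → [0, 12, 0, 0]
rot    → [0, 0, 0, 12]
/      → [0, 0, 0]
drop   → [0, 0]
over   → [0, 0, 0]
rot    → [0, 0, 0]
over   → [0, 0, 0, 0]
rot    → [0, 0, 0, 0]

[0, 0, 0, 0]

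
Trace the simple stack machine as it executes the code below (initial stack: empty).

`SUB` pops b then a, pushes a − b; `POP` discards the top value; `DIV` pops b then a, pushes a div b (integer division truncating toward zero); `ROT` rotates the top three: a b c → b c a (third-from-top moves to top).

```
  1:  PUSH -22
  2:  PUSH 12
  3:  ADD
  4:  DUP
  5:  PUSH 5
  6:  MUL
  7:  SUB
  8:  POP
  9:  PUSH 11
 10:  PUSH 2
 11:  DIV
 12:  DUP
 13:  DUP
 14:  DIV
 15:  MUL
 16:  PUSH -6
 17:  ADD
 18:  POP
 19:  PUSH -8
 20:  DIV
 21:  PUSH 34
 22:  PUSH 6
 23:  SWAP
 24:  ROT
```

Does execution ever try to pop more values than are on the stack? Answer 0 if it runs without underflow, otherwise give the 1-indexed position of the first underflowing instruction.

20

PUSH -22  [-22]
PUSH 12   [-22, 12]
ADD       [-10]
DUP       [-10, -10]
PUSH 5    [-10, -10, 5]
MUL       [-10, -50]
SUB       [40]
POP       []
PUSH 11   [11]
PUSH 2    [11, 2]
DIV       [5]
DUP       [5, 5]
DUP       [5, 5, 5]
DIV       [5, 1]
MUL       [5]
PUSH -6   [5, -6]
ADD       [-1]
POP       []
PUSH -8   [-8]
DIV  — needs 2 operands, stack has 1 → underflow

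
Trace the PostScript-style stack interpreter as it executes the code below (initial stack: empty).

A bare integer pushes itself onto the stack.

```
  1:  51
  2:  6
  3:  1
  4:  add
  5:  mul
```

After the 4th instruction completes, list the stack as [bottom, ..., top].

[51, 7]

51  : [51]
6   : [51, 6]
1   : [51, 6, 1]
add : [51, 7]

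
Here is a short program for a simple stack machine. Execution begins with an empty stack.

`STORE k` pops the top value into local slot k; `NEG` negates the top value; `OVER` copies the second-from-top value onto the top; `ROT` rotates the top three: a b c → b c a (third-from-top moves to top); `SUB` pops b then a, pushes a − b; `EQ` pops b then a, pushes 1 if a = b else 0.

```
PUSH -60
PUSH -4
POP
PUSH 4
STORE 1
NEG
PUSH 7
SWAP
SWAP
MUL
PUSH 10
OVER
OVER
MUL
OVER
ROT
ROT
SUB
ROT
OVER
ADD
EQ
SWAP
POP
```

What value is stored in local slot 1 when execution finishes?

4

PUSH -60 -> [-60]
PUSH -4  -> [-60, -4]
POP      -> [-60]
PUSH 4   -> [-60, 4]
STORE 1  -> [-60]
NEG      -> [60]
PUSH 7   -> [60, 7]
SWAP     -> [7, 60]
SWAP     -> [60, 7]
MUL      -> [420]
PUSH 10  -> [420, 10]
OVER     -> [420, 10, 420]
OVER     -> [420, 10, 420, 10]
MUL      -> [420, 10, 4200]
OVER     -> [420, 10, 4200, 10]
ROT      -> [420, 4200, 10, 10]
ROT      -> [420, 10, 10, 4200]
SUB      -> [420, 10, -4190]
ROT      -> [10, -4190, 420]
OVER     -> [10, -4190, 420, -4190]
ADD      -> [10, -4190, -3770]
EQ       -> [10, 0]
SWAP     -> [0, 10]
POP      -> [0]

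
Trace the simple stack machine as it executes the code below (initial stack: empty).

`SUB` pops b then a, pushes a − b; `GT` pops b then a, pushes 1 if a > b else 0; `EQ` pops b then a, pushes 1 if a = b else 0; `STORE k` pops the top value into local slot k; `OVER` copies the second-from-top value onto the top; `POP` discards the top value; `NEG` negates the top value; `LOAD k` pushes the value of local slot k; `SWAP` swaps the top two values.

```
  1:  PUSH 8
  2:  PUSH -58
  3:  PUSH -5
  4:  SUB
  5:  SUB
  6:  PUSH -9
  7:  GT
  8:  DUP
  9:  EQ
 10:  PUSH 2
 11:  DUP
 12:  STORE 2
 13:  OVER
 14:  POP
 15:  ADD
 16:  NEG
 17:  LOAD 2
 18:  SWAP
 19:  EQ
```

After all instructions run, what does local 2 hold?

2

PUSH 8   -> 8
PUSH -58 -> 8 -58
PUSH -5  -> 8 -58 -5
SUB      -> 8 -53
SUB      -> 61
PUSH -9  -> 61 -9
GT       -> 1
DUP      -> 1 1
EQ       -> 1
PUSH 2   -> 1 2
DUP      -> 1 2 2
STORE 2  -> 1 2
OVER     -> 1 2 1
POP      -> 1 2
ADD      -> 3
NEG      -> -3
LOAD 2   -> -3 2
SWAP     -> 2 -3
EQ       -> 0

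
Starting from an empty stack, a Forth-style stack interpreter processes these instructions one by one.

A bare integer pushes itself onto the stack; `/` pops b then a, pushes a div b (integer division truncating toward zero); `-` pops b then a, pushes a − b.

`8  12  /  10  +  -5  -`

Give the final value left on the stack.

15

8  → 8
12 → 8 12
/  → 0
10 → 0 10
+  → 10
-5 → 10 -5
-  → 15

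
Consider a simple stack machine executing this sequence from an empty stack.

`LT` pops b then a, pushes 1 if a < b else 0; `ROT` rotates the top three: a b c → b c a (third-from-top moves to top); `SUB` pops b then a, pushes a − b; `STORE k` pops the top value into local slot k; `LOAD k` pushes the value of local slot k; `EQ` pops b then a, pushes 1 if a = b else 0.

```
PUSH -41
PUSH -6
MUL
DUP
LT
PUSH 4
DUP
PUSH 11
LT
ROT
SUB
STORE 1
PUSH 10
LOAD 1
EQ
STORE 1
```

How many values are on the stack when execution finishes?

1

PUSH -41 -> [-41]
PUSH -6  -> [-41, -6]
MUL      -> [246]
DUP      -> [246, 246]
LT       -> [0]
PUSH 4   -> [0, 4]
DUP      -> [0, 4, 4]
PUSH 11  -> [0, 4, 4, 11]
LT       -> [0, 4, 1]
ROT      -> [4, 1, 0]
SUB      -> [4, 1]
STORE 1  -> [4]
PUSH 10  -> [4, 10]
LOAD 1   -> [4, 10, 1]
EQ       -> [4, 0]
STORE 1  -> [4]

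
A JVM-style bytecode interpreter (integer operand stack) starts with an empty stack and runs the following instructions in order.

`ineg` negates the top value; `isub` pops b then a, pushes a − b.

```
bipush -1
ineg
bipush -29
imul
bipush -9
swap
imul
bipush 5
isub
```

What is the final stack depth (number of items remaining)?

1

bipush -1   [-1]
ineg        [1]
bipush -29  [1, -29]
imul        [-29]
bipush -9   [-29, -9]
swap        [-9, -29]
imul        [261]
bipush 5    [261, 5]
isub        [256]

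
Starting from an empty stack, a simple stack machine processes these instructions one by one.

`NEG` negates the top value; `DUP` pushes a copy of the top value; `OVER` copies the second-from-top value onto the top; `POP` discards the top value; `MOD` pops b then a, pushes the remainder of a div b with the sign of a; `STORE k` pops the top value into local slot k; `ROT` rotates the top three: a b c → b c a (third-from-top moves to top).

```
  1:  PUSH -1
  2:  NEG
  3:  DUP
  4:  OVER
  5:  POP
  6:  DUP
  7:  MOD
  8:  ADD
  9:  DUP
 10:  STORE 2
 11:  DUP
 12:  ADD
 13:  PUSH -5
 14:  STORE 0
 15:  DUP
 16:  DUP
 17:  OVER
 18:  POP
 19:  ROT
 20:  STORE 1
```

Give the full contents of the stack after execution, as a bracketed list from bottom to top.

PUSH -1 -> -1
NEG     -> 1
DUP     -> 1 1
OVER    -> 1 1 1
POP     -> 1 1
DUP     -> 1 1 1
MOD     -> 1 0
ADD     -> 1
DUP     -> 1 1
STORE 2 -> 1
DUP     -> 1 1
ADD     -> 2
PUSH -5 -> 2 -5
STORE 0 -> 2
DUP     -> 2 2
DUP     -> 2 2 2
OVER    -> 2 2 2 2
POP     -> 2 2 2
ROT     -> 2 2 2
STORE 1 -> 2 2

[2, 2]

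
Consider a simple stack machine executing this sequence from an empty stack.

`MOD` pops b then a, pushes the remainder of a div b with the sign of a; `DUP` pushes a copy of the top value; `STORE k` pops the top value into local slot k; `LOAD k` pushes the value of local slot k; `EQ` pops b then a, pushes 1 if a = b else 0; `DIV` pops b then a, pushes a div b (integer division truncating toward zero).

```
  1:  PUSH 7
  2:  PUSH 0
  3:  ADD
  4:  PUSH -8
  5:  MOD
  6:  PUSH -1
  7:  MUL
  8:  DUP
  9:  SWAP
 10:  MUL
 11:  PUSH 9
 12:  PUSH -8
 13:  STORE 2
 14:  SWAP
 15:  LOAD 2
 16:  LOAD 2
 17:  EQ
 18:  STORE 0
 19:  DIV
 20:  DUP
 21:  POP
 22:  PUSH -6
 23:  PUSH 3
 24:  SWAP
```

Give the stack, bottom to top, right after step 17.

PUSH 7  : 7
PUSH 0  : 7 0
ADD     : 7
PUSH -8 : 7 -8
MOD     : 7
PUSH -1 : 7 -1
MUL     : -7
DUP     : -7 -7
SWAP    : -7 -7
MUL     : 49
PUSH 9  : 49 9
PUSH -8 : 49 9 -8
STORE 2 : 49 9
SWAP    : 9 49
LOAD 2  : 9 49 -8
LOAD 2  : 9 49 -8 -8
EQ      : 9 49 1

[9, 49, 1]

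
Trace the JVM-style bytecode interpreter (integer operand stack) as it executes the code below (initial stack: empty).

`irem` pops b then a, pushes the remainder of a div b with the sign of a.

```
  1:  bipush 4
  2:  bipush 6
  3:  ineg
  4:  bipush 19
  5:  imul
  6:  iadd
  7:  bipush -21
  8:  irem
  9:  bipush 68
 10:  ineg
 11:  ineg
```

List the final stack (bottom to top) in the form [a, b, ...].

[-5, 68]

bipush 4   : 4
bipush 6   : 4 6
ineg       : 4 -6
bipush 19  : 4 -6 19
imul       : 4 -114
iadd       : -110
bipush -21 : -110 -21
irem       : -5
bipush 68  : -5 68
ineg       : -5 -68
ineg       : -5 68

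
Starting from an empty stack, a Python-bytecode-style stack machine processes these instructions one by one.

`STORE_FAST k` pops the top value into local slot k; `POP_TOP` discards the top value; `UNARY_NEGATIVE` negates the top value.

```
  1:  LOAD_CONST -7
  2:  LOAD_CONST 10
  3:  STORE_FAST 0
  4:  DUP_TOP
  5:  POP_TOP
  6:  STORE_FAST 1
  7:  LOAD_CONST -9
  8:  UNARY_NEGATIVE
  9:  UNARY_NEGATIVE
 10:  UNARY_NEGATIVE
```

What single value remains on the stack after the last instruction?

9

LOAD_CONST -7  → [-7]
LOAD_CONST 10  → [-7, 10]
STORE_FAST 0   → [-7]
DUP_TOP        → [-7, -7]
POP_TOP        → [-7]
STORE_FAST 1   → []
LOAD_CONST -9  → [-9]
UNARY_NEGATIVE → [9]
UNARY_NEGATIVE → [-9]
UNARY_NEGATIVE → [9]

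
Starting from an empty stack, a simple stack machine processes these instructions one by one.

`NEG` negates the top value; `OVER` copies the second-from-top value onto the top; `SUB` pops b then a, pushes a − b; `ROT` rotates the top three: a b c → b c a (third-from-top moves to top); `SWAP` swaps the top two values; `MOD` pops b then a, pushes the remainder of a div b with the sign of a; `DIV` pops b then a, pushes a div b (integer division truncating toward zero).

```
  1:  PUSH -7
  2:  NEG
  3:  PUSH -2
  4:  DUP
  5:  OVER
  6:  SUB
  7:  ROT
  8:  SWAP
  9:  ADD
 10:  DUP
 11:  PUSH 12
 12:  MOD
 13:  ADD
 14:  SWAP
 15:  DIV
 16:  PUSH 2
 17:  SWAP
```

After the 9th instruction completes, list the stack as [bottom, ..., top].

[-2, 7]

PUSH -7 → [-7]
NEG     → [7]
PUSH -2 → [7, -2]
DUP     → [7, -2, -2]
OVER    → [7, -2, -2, -2]
SUB     → [7, -2, 0]
ROT     → [-2, 0, 7]
SWAP    → [-2, 7, 0]
ADD     → [-2, 7]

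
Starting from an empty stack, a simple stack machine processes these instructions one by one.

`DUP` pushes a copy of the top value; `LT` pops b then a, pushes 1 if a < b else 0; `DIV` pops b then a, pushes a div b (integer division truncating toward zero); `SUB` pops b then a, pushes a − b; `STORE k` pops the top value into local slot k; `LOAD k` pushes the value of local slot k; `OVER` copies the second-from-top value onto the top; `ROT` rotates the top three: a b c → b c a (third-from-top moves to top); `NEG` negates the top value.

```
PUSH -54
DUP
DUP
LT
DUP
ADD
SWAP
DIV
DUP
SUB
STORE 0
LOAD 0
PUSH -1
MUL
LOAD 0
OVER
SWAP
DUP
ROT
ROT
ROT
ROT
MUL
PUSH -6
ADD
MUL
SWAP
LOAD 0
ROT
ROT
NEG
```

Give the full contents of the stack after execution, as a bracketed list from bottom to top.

[0, 0, 0]

PUSH -54 : [-54]
DUP      : [-54, -54]
DUP      : [-54, -54, -54]
LT       : [-54, 0]
DUP      : [-54, 0, 0]
ADD      : [-54, 0]
SWAP     : [0, -54]
DIV      : [0]
DUP      : [0, 0]
SUB      : [0]
STORE 0  : []
LOAD 0   : [0]
PUSH -1  : [0, -1]
MUL      : [0]
LOAD 0   : [0, 0]
OVER     : [0, 0, 0]
SWAP     : [0, 0, 0]
DUP      : [0, 0, 0, 0]
ROT      : [0, 0, 0, 0]
ROT      : [0, 0, 0, 0]
ROT      : [0, 0, 0, 0]
ROT      : [0, 0, 0, 0]
MUL      : [0, 0, 0]
PUSH -6  : [0, 0, 0, -6]
ADD      : [0, 0, -6]
MUL      : [0, 0]
SWAP     : [0, 0]
LOAD 0   : [0, 0, 0]
ROT      : [0, 0, 0]
ROT      : [0, 0, 0]
NEG      : [0, 0, 0]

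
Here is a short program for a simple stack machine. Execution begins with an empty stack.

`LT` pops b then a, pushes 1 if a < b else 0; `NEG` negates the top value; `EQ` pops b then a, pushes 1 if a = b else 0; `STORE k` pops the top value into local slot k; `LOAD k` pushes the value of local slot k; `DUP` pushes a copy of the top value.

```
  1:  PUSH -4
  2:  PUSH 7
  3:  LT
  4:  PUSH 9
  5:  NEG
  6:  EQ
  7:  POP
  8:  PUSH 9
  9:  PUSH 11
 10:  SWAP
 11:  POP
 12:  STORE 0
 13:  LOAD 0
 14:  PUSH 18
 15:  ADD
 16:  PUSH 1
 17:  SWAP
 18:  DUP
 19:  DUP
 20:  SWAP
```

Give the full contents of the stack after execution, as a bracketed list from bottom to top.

PUSH -4 : [-4]
PUSH 7  : [-4, 7]
LT      : [1]
PUSH 9  : [1, 9]
NEG     : [1, -9]
EQ      : [0]
POP     : []
PUSH 9  : [9]
PUSH 11 : [9, 11]
SWAP    : [11, 9]
POP     : [11]
STORE 0 : []
LOAD 0  : [11]
PUSH 18 : [11, 18]
ADD     : [29]
PUSH 1  : [29, 1]
SWAP    : [1, 29]
DUP     : [1, 29, 29]
DUP     : [1, 29, 29, 29]
SWAP    : [1, 29, 29, 29]

[1, 29, 29, 29]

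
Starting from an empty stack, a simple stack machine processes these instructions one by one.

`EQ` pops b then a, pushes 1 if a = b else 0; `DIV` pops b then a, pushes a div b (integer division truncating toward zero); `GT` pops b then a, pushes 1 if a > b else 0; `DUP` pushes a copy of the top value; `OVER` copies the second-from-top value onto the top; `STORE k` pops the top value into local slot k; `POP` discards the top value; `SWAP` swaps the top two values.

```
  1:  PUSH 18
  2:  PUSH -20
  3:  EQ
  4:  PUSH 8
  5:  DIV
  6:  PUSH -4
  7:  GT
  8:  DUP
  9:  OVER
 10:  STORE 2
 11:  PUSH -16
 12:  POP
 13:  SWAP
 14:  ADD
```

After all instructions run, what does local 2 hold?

PUSH 18   [18]
PUSH -20  [18, -20]
EQ        [0]
PUSH 8    [0, 8]
DIV       [0]
PUSH -4   [0, -4]
GT        [1]
DUP       [1, 1]
OVER      [1, 1, 1]
STORE 2   [1, 1]
PUSH -16  [1, 1, -16]
POP       [1, 1]
SWAP      [1, 1]
ADD       [2]

1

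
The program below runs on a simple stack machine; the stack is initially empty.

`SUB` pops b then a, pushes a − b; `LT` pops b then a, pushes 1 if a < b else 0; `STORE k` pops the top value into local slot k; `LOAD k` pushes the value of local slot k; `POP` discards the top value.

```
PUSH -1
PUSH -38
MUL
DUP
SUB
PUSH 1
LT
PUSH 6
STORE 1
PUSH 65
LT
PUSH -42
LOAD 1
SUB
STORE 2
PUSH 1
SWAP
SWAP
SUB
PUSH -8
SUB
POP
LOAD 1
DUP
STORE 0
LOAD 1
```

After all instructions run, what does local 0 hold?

PUSH -1  -> [-1]
PUSH -38 -> [-1, -38]
MUL      -> [38]
DUP      -> [38, 38]
SUB      -> [0]
PUSH 1   -> [0, 1]
LT       -> [1]
PUSH 6   -> [1, 6]
STORE 1  -> [1]
PUSH 65  -> [1, 65]
LT       -> [1]
PUSH -42 -> [1, -42]
LOAD 1   -> [1, -42, 6]
SUB      -> [1, -48]
STORE 2  -> [1]
PUSH 1   -> [1, 1]
SWAP     -> [1, 1]
SWAP     -> [1, 1]
SUB      -> [0]
PUSH -8  -> [0, -8]
SUB      -> [8]
POP      -> []
LOAD 1   -> [6]
DUP      -> [6, 6]
STORE 0  -> [6]
LOAD 1   -> [6, 6]

6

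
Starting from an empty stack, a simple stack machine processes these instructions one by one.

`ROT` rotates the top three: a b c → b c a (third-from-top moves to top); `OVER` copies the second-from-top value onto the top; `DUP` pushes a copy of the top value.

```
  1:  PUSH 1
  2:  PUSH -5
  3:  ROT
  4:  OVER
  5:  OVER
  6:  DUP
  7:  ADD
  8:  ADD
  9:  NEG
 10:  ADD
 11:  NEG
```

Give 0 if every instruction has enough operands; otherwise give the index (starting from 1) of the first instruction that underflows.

PUSH 1  -> 1
PUSH -5 -> 1 -5
ROT  — needs 3 operands, stack has 2 → underflow

3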